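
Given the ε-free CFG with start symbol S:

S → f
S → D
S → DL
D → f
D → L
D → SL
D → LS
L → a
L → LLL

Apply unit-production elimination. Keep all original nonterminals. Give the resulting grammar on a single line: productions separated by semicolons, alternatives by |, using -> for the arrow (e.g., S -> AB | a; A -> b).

Unit productions: D->L, S->D.
Unit pairs (A ⇒* B via units): (D,L), (S,D), (S,L).
S: inherits non-unit rules of {D, L, S} → DL | LLL | LS | SL | a | f.
D: inherits non-unit rules of {D, L} → LLL | LS | SL | a | f.
L: inherits non-unit rules of {L} → LLL | a.

S -> a | f | DL | LS | SL | LLL; D -> a | f | LS | SL | LLL; L -> a | LLL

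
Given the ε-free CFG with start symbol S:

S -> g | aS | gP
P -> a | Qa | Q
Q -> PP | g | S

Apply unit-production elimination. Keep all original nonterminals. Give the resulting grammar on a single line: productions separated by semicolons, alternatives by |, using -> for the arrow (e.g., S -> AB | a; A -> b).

S -> g | aS | gP; P -> a | g | PP | Qa | aS | gP; Q -> g | PP | aS | gP

Unit productions: P->Q, Q->S.
Unit pairs (A ⇒* B via units): (P,Q), (P,S), (Q,S).
S: inherits non-unit rules of {S} → aS | g | gP.
P: inherits non-unit rules of {P, Q, S} → PP | Qa | a | aS | g | gP.
Q: inherits non-unit rules of {Q, S} → PP | aS | g | gP.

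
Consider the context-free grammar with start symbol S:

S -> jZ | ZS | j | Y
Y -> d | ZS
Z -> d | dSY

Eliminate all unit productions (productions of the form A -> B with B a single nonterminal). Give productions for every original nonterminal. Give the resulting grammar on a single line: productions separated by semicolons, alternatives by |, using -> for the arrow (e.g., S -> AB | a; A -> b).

Unit productions: S->Y.
Unit pairs (A ⇒* B via units): (S,Y).
S: inherits non-unit rules of {S, Y} → ZS | d | j | jZ.
Y: inherits non-unit rules of {Y} → ZS | d.
Z: inherits non-unit rules of {Z} → d | dSY.

S -> d | j | ZS | jZ; Y -> d | ZS; Z -> d | dSY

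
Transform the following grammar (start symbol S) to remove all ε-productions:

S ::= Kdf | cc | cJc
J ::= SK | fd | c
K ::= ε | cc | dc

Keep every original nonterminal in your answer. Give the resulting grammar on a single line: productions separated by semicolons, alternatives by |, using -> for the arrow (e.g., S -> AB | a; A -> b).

Nullable set: {K}.
S -> Kdf: K nullable, giving Kdf | df.
J -> SK: K nullable, giving S | SK.
Drop K -> ε.
Unchanged (no nullable symbols): S -> cJc; S -> cc; J -> c; J -> fd; K -> cc; K -> dc.

S -> cc | df | Kdf | cJc; J -> S | c | SK | fd; K -> cc | dc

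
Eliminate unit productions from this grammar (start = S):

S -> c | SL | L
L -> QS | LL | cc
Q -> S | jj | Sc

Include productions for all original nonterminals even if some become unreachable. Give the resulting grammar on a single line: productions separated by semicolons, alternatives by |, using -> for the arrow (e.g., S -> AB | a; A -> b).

Unit productions: Q->S, S->L.
Unit pairs (A ⇒* B via units): (Q,L), (Q,S), (S,L).
S: inherits non-unit rules of {L, S} → LL | QS | SL | c | cc.
L: inherits non-unit rules of {L} → LL | QS | cc.
Q: inherits non-unit rules of {L, Q, S} → LL | QS | SL | Sc | c | cc | jj.

S -> c | LL | QS | SL | cc; L -> LL | QS | cc; Q -> c | LL | QS | SL | Sc | cc | jj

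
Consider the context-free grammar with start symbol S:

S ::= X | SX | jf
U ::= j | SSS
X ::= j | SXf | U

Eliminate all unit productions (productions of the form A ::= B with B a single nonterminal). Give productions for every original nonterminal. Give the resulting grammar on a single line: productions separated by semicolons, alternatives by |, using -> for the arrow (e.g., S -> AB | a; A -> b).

S -> j | SX | jf | SSS | SXf; U -> j | SSS; X -> j | SSS | SXf

Unit productions: S->X, X->U.
Unit pairs (A ⇒* B via units): (S,U), (S,X), (X,U).
S: inherits non-unit rules of {S, U, X} → SSS | SX | SXf | j | jf.
U: inherits non-unit rules of {U} → SSS | j.
X: inherits non-unit rules of {U, X} → SSS | SXf | j.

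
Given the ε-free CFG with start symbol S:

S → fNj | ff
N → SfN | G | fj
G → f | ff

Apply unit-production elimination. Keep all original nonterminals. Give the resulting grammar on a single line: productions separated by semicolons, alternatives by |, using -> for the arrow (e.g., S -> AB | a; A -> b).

S -> ff | fNj; G -> f | ff; N -> f | ff | fj | SfN

Unit productions: N->G.
Unit pairs (A ⇒* B via units): (N,G).
S: inherits non-unit rules of {S} → fNj | ff.
G: inherits non-unit rules of {G} → f | ff.
N: inherits non-unit rules of {G, N} → SfN | f | ff | fj.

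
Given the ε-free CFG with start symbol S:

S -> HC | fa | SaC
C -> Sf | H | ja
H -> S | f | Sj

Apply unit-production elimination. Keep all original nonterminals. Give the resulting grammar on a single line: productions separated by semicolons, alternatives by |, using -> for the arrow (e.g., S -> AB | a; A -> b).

Unit productions: C->H, H->S.
Unit pairs (A ⇒* B via units): (C,H), (C,S), (H,S).
S: inherits non-unit rules of {S} → HC | SaC | fa.
C: inherits non-unit rules of {C, H, S} → HC | SaC | Sf | Sj | f | fa | ja.
H: inherits non-unit rules of {H, S} → HC | SaC | Sj | f | fa.

S -> HC | fa | SaC; C -> f | HC | Sf | Sj | fa | ja | SaC; H -> f | HC | Sj | fa | SaC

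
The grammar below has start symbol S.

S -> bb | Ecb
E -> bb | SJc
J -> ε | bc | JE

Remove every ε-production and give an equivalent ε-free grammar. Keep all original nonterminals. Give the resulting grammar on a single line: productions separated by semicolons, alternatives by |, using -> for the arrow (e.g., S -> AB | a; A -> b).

Nullable set: {J}.
E -> SJc: J nullable, giving SJc | Sc.
Drop J -> ε.
J -> JE: J nullable, giving E | JE.
Unchanged (no nullable symbols): S -> Ecb; S -> bb; E -> bb; J -> bc.

S -> bb | Ecb; E -> Sc | bb | SJc; J -> E | JE | bc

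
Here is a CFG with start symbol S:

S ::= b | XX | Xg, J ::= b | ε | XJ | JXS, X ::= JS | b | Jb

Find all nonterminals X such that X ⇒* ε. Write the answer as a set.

{J}

Directly nullable (have an ε-rule): {J}.
Not nullable: S, X — each has a terminal in every rule's right-hand side or depends on a non-nullable symbol.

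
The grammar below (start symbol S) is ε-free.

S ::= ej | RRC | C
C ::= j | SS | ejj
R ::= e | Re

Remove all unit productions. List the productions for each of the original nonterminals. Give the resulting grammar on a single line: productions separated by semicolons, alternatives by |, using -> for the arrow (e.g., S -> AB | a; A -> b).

S -> j | SS | ej | RRC | ejj; C -> j | SS | ejj; R -> e | Re

Unit productions: S->C.
Unit pairs (A ⇒* B via units): (S,C).
S: inherits non-unit rules of {C, S} → RRC | SS | ej | ejj | j.
C: inherits non-unit rules of {C} → SS | ejj | j.
R: inherits non-unit rules of {R} → Re | e.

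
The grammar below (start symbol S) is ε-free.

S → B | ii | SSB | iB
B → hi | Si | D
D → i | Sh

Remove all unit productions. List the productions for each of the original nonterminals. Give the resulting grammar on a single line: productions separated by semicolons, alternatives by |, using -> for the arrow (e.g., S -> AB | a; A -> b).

Unit productions: B->D, S->B.
Unit pairs (A ⇒* B via units): (B,D), (S,B), (S,D).
S: inherits non-unit rules of {B, D, S} → SSB | Sh | Si | hi | i | iB | ii.
B: inherits non-unit rules of {B, D} → Sh | Si | hi | i.
D: inherits non-unit rules of {D} → Sh | i.

S -> i | Sh | Si | hi | iB | ii | SSB; B -> i | Sh | Si | hi; D -> i | Sh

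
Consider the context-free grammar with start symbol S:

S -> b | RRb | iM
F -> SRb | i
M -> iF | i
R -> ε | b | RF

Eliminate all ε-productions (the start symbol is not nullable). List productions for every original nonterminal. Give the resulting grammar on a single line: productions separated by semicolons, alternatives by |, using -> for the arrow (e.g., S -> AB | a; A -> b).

S -> b | Rb | iM | RRb; F -> i | Sb | SRb; M -> i | iF; R -> F | b | RF

Nullable set: {R}.
S -> RRb: R, R nullable, giving RRb | Rb | b.
F -> SRb: R nullable, giving SRb | Sb.
Drop R -> ε.
R -> RF: R nullable, giving F | RF.
Unchanged (no nullable symbols): S -> b; S -> iM; F -> i; M -> i; M -> iF; R -> b.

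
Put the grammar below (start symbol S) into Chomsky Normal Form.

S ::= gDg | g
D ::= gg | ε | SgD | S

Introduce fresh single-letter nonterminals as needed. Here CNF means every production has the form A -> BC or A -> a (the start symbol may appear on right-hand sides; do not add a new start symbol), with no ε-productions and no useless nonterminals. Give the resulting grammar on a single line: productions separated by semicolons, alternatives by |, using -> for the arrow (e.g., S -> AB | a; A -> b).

S -> g | AA | AE; A -> g; B -> DA; C -> AD; D -> g | AA | AB | SA | SC; E -> DA

Nullable: {D}; after ε-elimination: S -> g | gg | gDg; D -> S | Sg | gg | SgD.
After unit-elimination: S -> g | gg | gDg; D -> g | Sg | gg | SgD | gDg.
TERM: introduce A -> g and substitute in every rule of length ≥2.
BIN: D -> ADA becomes D -> AB, B -> DA; D -> SAD becomes D -> SC, C -> AD; S -> ADA becomes S -> AE, E -> DA.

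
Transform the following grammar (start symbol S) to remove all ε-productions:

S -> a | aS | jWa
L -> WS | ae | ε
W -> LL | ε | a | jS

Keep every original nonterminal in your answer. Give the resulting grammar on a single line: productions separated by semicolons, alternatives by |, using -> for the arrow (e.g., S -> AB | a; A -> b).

Nullable set: {L, W}.
S -> jWa: W nullable, giving jWa | ja.
Drop L -> ε.
L -> WS: W nullable, giving S | WS.
Drop W -> ε.
W -> LL: L, L nullable, giving L | LL.
Unchanged (no nullable symbols): S -> a; S -> aS; L -> ae; W -> a; W -> jS.

S -> a | aS | ja | jWa; L -> S | WS | ae; W -> L | a | LL | jS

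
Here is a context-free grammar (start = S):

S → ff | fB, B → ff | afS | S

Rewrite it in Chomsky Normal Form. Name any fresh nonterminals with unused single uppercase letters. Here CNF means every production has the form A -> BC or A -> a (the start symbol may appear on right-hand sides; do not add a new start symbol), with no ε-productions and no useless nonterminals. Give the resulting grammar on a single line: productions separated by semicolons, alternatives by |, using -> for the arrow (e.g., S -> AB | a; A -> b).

S -> CB | CC; A -> a; B -> AD | CB | CC; C -> f; D -> CS

No ε-productions.
After unit-elimination: S -> fB | ff; B -> fB | ff | afS.
TERM: introduce A -> a, C -> f and substitute in every rule of length ≥2.
BIN: B -> ACS becomes B -> AD, D -> CS.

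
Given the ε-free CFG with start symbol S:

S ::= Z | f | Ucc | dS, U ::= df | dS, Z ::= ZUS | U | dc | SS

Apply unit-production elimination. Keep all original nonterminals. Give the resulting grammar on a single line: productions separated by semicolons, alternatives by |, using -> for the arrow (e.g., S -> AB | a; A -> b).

Unit productions: S->Z, Z->U.
Unit pairs (A ⇒* B via units): (S,U), (S,Z), (Z,U).
S: inherits non-unit rules of {S, U, Z} → SS | Ucc | ZUS | dS | dc | df | f.
U: inherits non-unit rules of {U} → dS | df.
Z: inherits non-unit rules of {U, Z} → SS | ZUS | dS | dc | df.

S -> f | SS | dS | dc | df | Ucc | ZUS; U -> dS | df; Z -> SS | dS | dc | df | ZUS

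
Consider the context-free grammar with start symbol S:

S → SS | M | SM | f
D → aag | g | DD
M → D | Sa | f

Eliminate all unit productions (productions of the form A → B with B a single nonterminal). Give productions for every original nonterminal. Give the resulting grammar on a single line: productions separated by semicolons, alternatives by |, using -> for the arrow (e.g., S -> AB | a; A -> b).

Unit productions: M->D, S->M.
Unit pairs (A ⇒* B via units): (M,D), (S,D), (S,M).
S: inherits non-unit rules of {D, M, S} → DD | SM | SS | Sa | aag | f | g.
D: inherits non-unit rules of {D} → DD | aag | g.
M: inherits non-unit rules of {D, M} → DD | Sa | aag | f | g.

S -> f | g | DD | SM | SS | Sa | aag; D -> g | DD | aag; M -> f | g | DD | Sa | aag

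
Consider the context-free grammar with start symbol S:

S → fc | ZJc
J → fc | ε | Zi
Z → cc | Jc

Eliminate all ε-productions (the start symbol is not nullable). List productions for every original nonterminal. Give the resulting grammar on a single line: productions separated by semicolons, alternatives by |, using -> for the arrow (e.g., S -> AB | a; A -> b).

S -> Zc | fc | ZJc; J -> Zi | fc; Z -> c | Jc | cc

Nullable set: {J}.
S -> ZJc: J nullable, giving ZJc | Zc.
Drop J -> ε.
Z -> Jc: J nullable, giving Jc | c.
Unchanged (no nullable symbols): S -> fc; J -> Zi; J -> fc; Z -> cc.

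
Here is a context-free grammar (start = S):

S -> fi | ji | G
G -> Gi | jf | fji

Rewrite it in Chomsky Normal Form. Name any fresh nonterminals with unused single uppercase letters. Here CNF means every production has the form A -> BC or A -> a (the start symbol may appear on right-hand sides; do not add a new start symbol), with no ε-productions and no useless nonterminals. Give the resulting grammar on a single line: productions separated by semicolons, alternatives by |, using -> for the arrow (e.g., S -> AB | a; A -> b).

S -> BA | BE | CA | CB | GA; A -> i; B -> f; C -> j; D -> CA; E -> CA; G -> BD | CB | GA

No ε-productions.
After unit-elimination: S -> Gi | fi | jf | ji | fji; G -> Gi | jf | fji.
TERM: introduce B -> f, A -> i, C -> j and substitute in every rule of length ≥2.
BIN: G -> BCA becomes G -> BD, D -> CA; S -> BCA becomes S -> BE, E -> CA.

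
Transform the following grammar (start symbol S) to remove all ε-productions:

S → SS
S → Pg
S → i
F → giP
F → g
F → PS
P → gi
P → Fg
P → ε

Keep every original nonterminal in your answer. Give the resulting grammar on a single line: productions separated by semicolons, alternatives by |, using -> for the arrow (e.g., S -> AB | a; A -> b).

S -> g | i | Pg | SS; F -> S | g | PS | gi | giP; P -> Fg | gi

Nullable set: {P}.
S -> Pg: P nullable, giving Pg | g.
F -> PS: P nullable, giving PS | S.
F -> giP: P nullable, giving gi | giP.
Drop P -> ε.
Unchanged (no nullable symbols): S -> SS; S -> i; F -> g; P -> Fg; P -> gi.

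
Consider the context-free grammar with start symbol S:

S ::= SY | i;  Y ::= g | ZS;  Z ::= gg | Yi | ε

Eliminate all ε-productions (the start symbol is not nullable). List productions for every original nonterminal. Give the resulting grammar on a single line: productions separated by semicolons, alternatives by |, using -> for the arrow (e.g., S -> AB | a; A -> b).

Nullable set: {Z}.
Y -> ZS: Z nullable, giving S | ZS.
Drop Z -> ε.
Unchanged (no nullable symbols): S -> SY; S -> i; Y -> g; Z -> Yi; Z -> gg.

S -> i | SY; Y -> S | g | ZS; Z -> Yi | gg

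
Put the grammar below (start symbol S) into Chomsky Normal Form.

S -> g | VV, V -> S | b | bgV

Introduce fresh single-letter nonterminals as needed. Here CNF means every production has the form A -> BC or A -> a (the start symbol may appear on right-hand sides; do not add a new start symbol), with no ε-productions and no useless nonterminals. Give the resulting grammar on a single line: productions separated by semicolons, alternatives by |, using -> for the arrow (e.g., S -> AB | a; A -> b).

S -> g | VV; A -> b; B -> g; C -> BV; V -> b | g | AC | VV

No ε-productions.
After unit-elimination: S -> g | VV; V -> b | g | VV | bgV.
TERM: introduce A -> b, B -> g and substitute in every rule of length ≥2.
BIN: V -> ABV becomes V -> AC, C -> BV.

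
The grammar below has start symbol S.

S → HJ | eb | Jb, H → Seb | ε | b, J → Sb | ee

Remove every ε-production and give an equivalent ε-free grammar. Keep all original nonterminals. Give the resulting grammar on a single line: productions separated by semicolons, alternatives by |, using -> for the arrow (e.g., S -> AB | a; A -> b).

S -> J | HJ | Jb | eb; H -> b | Seb; J -> Sb | ee

Nullable set: {H}.
S -> HJ: H nullable, giving HJ | J.
Drop H -> ε.
Unchanged (no nullable symbols): S -> Jb; S -> eb; H -> Seb; H -> b; J -> Sb; J -> ee.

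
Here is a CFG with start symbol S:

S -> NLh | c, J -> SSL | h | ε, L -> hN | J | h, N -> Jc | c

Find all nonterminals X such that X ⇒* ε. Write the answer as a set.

{J, L}

Directly nullable (have an ε-rule): {J}.
L is nullable via L -> J (every symbol on the right is already known nullable).
Not nullable: N, S — each has a terminal in every rule's right-hand side or depends on a non-nullable symbol.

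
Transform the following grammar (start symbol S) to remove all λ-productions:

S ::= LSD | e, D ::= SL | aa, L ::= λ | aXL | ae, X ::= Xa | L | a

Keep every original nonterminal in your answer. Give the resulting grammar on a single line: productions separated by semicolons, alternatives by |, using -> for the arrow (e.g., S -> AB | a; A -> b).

Nullable set: {L, X}.
S -> LSD: L nullable, giving LSD | SD.
D -> SL: L nullable, giving S | SL.
Drop L -> λ.
L -> aXL: X, L nullable, giving a | aL | aX | aXL.
X -> L: L nullable, giving L.
X -> Xa: X nullable, giving Xa | a.
Unchanged (no nullable symbols): S -> e; D -> aa; L -> ae; X -> a.

S -> e | SD | LSD; D -> S | SL | aa; L -> a | aL | aX | ae | aXL; X -> L | a | Xa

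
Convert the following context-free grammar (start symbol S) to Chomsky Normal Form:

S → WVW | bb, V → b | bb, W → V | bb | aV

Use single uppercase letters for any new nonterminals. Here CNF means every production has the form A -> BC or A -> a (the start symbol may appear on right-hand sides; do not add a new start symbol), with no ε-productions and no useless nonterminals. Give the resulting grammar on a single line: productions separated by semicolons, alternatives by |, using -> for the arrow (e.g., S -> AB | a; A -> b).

No ε-productions.
After unit-elimination: S -> bb | WVW; V -> b | bb; W -> b | aV | bb.
TERM: introduce B -> a, A -> b and substitute in every rule of length ≥2.
BIN: S -> WVW becomes S -> WC, C -> VW.

S -> AA | WC; A -> b; B -> a; C -> VW; V -> b | AA; W -> b | AA | BV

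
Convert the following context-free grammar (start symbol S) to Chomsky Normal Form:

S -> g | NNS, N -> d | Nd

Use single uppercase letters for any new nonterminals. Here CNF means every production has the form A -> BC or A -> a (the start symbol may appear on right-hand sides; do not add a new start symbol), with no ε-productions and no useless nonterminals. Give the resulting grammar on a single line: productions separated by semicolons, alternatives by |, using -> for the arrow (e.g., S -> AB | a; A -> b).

No ε-productions.
No unit productions to eliminate.
TERM: introduce A -> d and substitute in every rule of length ≥2.
BIN: S -> NNS becomes S -> NB, B -> NS.

S -> g | NB; A -> d; B -> NS; N -> d | NA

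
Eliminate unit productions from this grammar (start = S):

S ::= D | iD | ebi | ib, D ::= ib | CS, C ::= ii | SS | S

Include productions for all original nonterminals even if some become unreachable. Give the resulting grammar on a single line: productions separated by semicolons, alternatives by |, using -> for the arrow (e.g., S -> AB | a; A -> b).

S -> CS | iD | ib | ebi; C -> CS | SS | iD | ib | ii | ebi; D -> CS | ib

Unit productions: C->S, S->D.
Unit pairs (A ⇒* B via units): (C,D), (C,S), (S,D).
S: inherits non-unit rules of {D, S} → CS | ebi | iD | ib.
C: inherits non-unit rules of {C, D, S} → CS | SS | ebi | iD | ib | ii.
D: inherits non-unit rules of {D} → CS | ib.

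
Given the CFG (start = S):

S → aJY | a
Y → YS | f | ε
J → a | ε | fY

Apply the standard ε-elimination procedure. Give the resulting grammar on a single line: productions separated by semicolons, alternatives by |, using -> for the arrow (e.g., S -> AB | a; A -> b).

Nullable set: {J, Y}.
S -> aJY: J, Y nullable, giving a | aJ | aJY | aY.
Drop J -> ε.
J -> fY: Y nullable, giving f | fY.
Drop Y -> ε.
Y -> YS: Y nullable, giving S | YS.
Unchanged (no nullable symbols): S -> a; J -> a; Y -> f.

S -> a | aJ | aY | aJY; J -> a | f | fY; Y -> S | f | YS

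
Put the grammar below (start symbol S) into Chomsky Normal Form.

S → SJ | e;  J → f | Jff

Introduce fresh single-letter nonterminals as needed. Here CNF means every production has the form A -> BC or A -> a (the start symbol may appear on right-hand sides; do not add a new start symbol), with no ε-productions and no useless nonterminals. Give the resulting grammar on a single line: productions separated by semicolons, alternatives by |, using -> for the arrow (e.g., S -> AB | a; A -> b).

No ε-productions.
No unit productions to eliminate.
TERM: introduce A -> f and substitute in every rule of length ≥2.
BIN: J -> JAA becomes J -> JB, B -> AA.

S -> e | SJ; A -> f; B -> AA; J -> f | JB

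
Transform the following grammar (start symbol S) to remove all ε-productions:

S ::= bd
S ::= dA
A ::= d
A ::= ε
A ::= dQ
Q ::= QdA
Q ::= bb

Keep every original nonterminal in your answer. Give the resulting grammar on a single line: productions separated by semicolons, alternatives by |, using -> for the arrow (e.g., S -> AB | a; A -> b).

Nullable set: {A}.
S -> dA: A nullable, giving d | dA.
Drop A -> ε.
Q -> QdA: A nullable, giving Qd | QdA.
Unchanged (no nullable symbols): S -> bd; A -> d; A -> dQ; Q -> bb.

S -> d | bd | dA; A -> d | dQ; Q -> Qd | bb | QdA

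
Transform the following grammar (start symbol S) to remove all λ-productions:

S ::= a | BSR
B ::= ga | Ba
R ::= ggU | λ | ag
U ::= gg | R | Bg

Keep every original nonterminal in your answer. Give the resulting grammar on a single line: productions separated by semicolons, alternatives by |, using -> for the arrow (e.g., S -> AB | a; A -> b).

S -> a | BS | BSR; B -> Ba | ga; R -> ag | gg | ggU; U -> R | Bg | gg

Nullable set: {R, U}.
S -> BSR: R nullable, giving BS | BSR.
Drop R -> λ.
R -> ggU: U nullable, giving gg | ggU.
U -> R: R nullable, giving R.
Unchanged (no nullable symbols): S -> a; B -> Ba; B -> ga; R -> ag; U -> Bg; U -> gg.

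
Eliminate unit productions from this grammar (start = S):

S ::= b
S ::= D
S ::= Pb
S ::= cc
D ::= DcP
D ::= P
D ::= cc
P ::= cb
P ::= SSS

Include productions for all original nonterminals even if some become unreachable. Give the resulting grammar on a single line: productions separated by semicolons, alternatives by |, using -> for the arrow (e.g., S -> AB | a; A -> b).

Unit productions: D->P, S->D.
Unit pairs (A ⇒* B via units): (D,P), (S,D), (S,P).
S: inherits non-unit rules of {D, P, S} → DcP | Pb | SSS | b | cb | cc.
D: inherits non-unit rules of {D, P} → DcP | SSS | cb | cc.
P: inherits non-unit rules of {P} → SSS | cb.

S -> b | Pb | cb | cc | DcP | SSS; D -> cb | cc | DcP | SSS; P -> cb | SSS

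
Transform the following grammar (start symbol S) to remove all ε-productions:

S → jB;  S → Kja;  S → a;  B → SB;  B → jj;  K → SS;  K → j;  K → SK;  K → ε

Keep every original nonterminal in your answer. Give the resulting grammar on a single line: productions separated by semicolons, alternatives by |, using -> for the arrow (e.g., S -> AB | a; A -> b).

Nullable set: {K}.
S -> Kja: K nullable, giving Kja | ja.
Drop K -> ε.
K -> SK: K nullable, giving S | SK.
Unchanged (no nullable symbols): S -> a; S -> jB; B -> SB; B -> jj; K -> SS; K -> j.

S -> a | jB | ja | Kja; B -> SB | jj; K -> S | j | SK | SS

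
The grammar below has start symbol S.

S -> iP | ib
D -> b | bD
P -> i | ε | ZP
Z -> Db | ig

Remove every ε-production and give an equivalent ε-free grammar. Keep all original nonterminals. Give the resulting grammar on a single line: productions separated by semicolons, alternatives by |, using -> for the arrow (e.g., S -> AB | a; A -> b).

Nullable set: {P}.
S -> iP: P nullable, giving i | iP.
Drop P -> ε.
P -> ZP: P nullable, giving Z | ZP.
Unchanged (no nullable symbols): S -> ib; D -> b; D -> bD; P -> i; Z -> Db; Z -> ig.

S -> i | iP | ib; D -> b | bD; P -> Z | i | ZP; Z -> Db | ig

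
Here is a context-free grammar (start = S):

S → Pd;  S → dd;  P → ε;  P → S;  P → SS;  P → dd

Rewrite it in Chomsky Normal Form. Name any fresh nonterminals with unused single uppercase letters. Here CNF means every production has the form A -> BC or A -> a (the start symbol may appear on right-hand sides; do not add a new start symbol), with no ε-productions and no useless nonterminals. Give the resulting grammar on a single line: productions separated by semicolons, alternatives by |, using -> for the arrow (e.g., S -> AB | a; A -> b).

S -> d | AA | PA; A -> d; P -> d | AA | PA | SS

Nullable: {P}; after ε-elimination: S -> d | Pd | dd; P -> S | SS | dd.
After unit-elimination: S -> d | Pd | dd; P -> d | Pd | SS | dd.
TERM: introduce A -> d and substitute in every rule of length ≥2.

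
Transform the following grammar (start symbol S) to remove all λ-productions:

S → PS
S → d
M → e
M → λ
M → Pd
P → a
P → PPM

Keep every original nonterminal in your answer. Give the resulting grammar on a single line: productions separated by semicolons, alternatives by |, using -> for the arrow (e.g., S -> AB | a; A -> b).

Nullable set: {M}.
Drop M -> λ.
P -> PPM: M nullable, giving PP | PPM.
Unchanged (no nullable symbols): S -> PS; S -> d; M -> Pd; M -> e; P -> a.

S -> d | PS; M -> e | Pd; P -> a | PP | PPM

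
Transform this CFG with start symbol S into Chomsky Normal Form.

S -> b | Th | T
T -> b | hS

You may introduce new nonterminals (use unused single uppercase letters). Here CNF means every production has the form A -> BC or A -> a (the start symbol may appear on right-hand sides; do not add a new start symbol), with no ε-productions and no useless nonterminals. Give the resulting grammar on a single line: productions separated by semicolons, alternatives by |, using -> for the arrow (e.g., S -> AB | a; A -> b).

No ε-productions.
After unit-elimination: S -> b | Th | hS; T -> b | hS.
TERM: introduce A -> h and substitute in every rule of length ≥2.

S -> b | AS | TA; A -> h; T -> b | AS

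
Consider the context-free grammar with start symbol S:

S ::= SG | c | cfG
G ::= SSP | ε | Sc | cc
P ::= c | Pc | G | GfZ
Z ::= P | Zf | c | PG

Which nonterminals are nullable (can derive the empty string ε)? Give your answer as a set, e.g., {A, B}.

{G, P, Z}

Directly nullable (have an ε-rule): {G}.
P is nullable via P -> G (every symbol on the right is already known nullable).
Z is nullable via Z -> P (every symbol on the right is already known nullable).
Not nullable: S — each has a terminal in every rule's right-hand side or depends on a non-nullable symbol.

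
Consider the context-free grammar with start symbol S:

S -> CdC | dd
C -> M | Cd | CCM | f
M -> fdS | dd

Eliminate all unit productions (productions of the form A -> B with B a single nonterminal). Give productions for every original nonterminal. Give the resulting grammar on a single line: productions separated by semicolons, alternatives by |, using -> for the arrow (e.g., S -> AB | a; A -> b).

S -> dd | CdC; C -> f | Cd | dd | CCM | fdS; M -> dd | fdS

Unit productions: C->M.
Unit pairs (A ⇒* B via units): (C,M).
S: inherits non-unit rules of {S} → CdC | dd.
C: inherits non-unit rules of {C, M} → CCM | Cd | dd | f | fdS.
M: inherits non-unit rules of {M} → dd | fdS.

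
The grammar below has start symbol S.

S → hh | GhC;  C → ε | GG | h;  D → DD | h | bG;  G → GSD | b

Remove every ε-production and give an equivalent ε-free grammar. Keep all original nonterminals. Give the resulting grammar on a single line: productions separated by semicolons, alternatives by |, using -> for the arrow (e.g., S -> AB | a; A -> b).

Nullable set: {C}.
S -> GhC: C nullable, giving Gh | GhC.
Drop C -> ε.
Unchanged (no nullable symbols): S -> hh; C -> GG; C -> h; D -> DD; D -> bG; D -> h; G -> GSD; G -> b.

S -> Gh | hh | GhC; C -> h | GG; D -> h | DD | bG; G -> b | GSD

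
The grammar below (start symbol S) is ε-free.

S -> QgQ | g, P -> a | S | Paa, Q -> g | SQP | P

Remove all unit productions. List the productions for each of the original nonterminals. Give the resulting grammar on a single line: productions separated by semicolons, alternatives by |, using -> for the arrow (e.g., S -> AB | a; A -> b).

Unit productions: P->S, Q->P.
Unit pairs (A ⇒* B via units): (P,S), (Q,P), (Q,S).
S: inherits non-unit rules of {S} → QgQ | g.
P: inherits non-unit rules of {P, S} → Paa | QgQ | a | g.
Q: inherits non-unit rules of {P, Q, S} → Paa | QgQ | SQP | a | g.

S -> g | QgQ; P -> a | g | Paa | QgQ; Q -> a | g | Paa | QgQ | SQP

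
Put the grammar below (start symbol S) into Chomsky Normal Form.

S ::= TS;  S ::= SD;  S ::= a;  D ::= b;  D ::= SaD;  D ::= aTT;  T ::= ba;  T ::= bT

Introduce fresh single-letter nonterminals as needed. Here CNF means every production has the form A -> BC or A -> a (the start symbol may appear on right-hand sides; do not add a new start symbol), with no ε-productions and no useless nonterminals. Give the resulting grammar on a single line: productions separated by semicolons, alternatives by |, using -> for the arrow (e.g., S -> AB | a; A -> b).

S -> a | SD | TS; A -> a; B -> b; C -> TT; D -> b | AC | SE; E -> AD; T -> BA | BT

No ε-productions.
No unit productions to eliminate.
TERM: introduce A -> a, B -> b and substitute in every rule of length ≥2.
BIN: D -> ATT becomes D -> AC, C -> TT; D -> SAD becomes D -> SE, E -> AD.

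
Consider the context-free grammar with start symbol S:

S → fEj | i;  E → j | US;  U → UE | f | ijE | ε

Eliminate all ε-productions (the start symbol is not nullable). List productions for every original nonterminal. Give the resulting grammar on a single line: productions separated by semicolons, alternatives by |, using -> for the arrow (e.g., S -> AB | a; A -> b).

Nullable set: {U}.
E -> US: U nullable, giving S | US.
Drop U -> ε.
U -> UE: U nullable, giving E | UE.
Unchanged (no nullable symbols): S -> fEj; S -> i; E -> j; U -> f; U -> ijE.

S -> i | fEj; E -> S | j | US; U -> E | f | UE | ijE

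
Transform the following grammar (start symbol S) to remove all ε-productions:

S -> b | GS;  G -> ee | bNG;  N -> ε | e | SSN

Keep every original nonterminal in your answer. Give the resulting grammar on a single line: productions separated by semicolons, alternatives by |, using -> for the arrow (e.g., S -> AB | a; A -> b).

S -> b | GS; G -> bG | ee | bNG; N -> e | SS | SSN

Nullable set: {N}.
G -> bNG: N nullable, giving bG | bNG.
Drop N -> ε.
N -> SSN: N nullable, giving SS | SSN.
Unchanged (no nullable symbols): S -> GS; S -> b; G -> ee; N -> e.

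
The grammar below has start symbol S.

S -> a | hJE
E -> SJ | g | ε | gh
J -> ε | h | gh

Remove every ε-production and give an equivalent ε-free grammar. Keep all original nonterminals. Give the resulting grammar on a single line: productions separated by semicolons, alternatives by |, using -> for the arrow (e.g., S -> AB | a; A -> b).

Nullable set: {E, J}.
S -> hJE: J, E nullable, giving h | hE | hJ | hJE.
Drop E -> ε.
E -> SJ: J nullable, giving S | SJ.
Drop J -> ε.
Unchanged (no nullable symbols): S -> a; E -> g; E -> gh; J -> gh; J -> h.

S -> a | h | hE | hJ | hJE; E -> S | g | SJ | gh; J -> h | gh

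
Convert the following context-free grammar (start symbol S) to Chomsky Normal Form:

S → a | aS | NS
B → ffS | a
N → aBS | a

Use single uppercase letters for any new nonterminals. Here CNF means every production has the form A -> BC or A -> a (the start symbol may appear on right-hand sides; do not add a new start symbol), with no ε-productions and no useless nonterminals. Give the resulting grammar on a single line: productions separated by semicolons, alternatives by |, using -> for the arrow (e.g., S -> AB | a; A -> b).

S -> a | CS | NS; A -> f; B -> a | AD; C -> a; D -> AS; E -> BS; N -> a | CE

No ε-productions.
No unit productions to eliminate.
TERM: introduce C -> a, A -> f and substitute in every rule of length ≥2.
BIN: B -> AAS becomes B -> AD, D -> AS; N -> CBS becomes N -> CE, E -> BS.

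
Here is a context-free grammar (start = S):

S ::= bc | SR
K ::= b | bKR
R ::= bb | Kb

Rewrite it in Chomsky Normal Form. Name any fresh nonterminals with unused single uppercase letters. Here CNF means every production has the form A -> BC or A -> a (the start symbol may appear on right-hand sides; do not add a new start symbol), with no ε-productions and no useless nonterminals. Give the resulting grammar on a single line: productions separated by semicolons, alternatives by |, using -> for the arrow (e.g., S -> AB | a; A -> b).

No ε-productions.
No unit productions to eliminate.
TERM: introduce A -> b, B -> c and substitute in every rule of length ≥2.
BIN: K -> AKR becomes K -> AC, C -> KR.

S -> AB | SR; A -> b; B -> c; C -> KR; K -> b | AC; R -> AA | KA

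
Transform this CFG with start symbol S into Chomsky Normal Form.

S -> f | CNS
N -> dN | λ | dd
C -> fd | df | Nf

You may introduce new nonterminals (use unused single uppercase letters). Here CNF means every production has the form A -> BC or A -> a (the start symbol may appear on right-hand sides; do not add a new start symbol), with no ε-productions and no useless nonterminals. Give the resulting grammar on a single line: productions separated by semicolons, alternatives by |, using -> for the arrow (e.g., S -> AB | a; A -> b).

Nullable: {N}; after ε-elimination: S -> f | CS | CNS; C -> f | Nf | df | fd; N -> d | dN | dd.
No unit productions to eliminate.
TERM: introduce B -> d, A -> f and substitute in every rule of length ≥2.
BIN: S -> CNS becomes S -> CD, D -> NS.

S -> f | CD | CS; A -> f; B -> d; C -> f | AB | BA | NA; D -> NS; N -> d | BB | BN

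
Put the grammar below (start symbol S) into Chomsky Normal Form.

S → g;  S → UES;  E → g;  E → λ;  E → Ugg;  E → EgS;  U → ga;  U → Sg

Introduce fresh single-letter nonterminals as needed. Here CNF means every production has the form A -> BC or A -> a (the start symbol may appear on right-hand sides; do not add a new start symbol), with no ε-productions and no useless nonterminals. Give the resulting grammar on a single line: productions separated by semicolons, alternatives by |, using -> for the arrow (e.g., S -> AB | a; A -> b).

S -> g | UF | US; A -> g; B -> a; C -> AS; D -> AA; E -> g | AS | EC | UD; F -> ES; U -> AB | SA

Nullable: {E}; after ε-elimination: S -> g | US | UES; E -> g | gS | EgS | Ugg; U -> Sg | ga.
No unit productions to eliminate.
TERM: introduce B -> a, A -> g and substitute in every rule of length ≥2.
BIN: E -> EAS becomes E -> EC, C -> AS; E -> UAA becomes E -> UD, D -> AA; S -> UES becomes S -> UF, F -> ES.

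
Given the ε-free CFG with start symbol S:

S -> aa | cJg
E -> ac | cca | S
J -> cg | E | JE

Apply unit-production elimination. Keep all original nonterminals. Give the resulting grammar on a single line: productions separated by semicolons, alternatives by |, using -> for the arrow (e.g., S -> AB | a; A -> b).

Unit productions: E->S, J->E.
Unit pairs (A ⇒* B via units): (E,S), (J,E), (J,S).
S: inherits non-unit rules of {S} → aa | cJg.
E: inherits non-unit rules of {E, S} → aa | ac | cJg | cca.
J: inherits non-unit rules of {E, J, S} → JE | aa | ac | cJg | cca | cg.

S -> aa | cJg; E -> aa | ac | cJg | cca; J -> JE | aa | ac | cg | cJg | cca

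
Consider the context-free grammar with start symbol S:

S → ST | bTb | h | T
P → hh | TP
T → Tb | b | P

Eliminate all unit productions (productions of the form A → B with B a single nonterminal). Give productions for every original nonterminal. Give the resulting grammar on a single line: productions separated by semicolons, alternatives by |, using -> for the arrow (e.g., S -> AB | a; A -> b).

Unit productions: S->T, T->P.
Unit pairs (A ⇒* B via units): (S,P), (S,T), (T,P).
S: inherits non-unit rules of {P, S, T} → ST | TP | Tb | b | bTb | h | hh.
P: inherits non-unit rules of {P} → TP | hh.
T: inherits non-unit rules of {P, T} → TP | Tb | b | hh.

S -> b | h | ST | TP | Tb | hh | bTb; P -> TP | hh; T -> b | TP | Tb | hh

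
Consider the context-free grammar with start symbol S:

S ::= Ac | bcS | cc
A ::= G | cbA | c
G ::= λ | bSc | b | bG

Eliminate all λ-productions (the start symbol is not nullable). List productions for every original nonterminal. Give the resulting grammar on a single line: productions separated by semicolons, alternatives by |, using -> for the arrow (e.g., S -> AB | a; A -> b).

Nullable set: {A, G}.
S -> Ac: A nullable, giving Ac | c.
A -> G: G nullable, giving G.
A -> cbA: A nullable, giving cb | cbA.
Drop G -> λ.
G -> bG: G nullable, giving b | bG.
Unchanged (no nullable symbols): S -> bcS; S -> cc; A -> c; G -> b; G -> bSc.

S -> c | Ac | cc | bcS; A -> G | c | cb | cbA; G -> b | bG | bSc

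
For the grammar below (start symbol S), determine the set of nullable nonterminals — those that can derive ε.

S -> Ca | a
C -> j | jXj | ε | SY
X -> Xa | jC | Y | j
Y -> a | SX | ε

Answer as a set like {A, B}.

Directly nullable (have an ε-rule): {C, Y}.
X is nullable via X -> Y (every symbol on the right is already known nullable).
Not nullable: S — each has a terminal in every rule's right-hand side or depends on a non-nullable symbol.

{C, X, Y}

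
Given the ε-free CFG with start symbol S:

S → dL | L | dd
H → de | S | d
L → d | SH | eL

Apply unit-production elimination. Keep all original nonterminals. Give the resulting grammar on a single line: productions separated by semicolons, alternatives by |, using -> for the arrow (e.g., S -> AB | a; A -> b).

Unit productions: H->S, S->L.
Unit pairs (A ⇒* B via units): (H,L), (H,S), (S,L).
S: inherits non-unit rules of {L, S} → SH | d | dL | dd | eL.
H: inherits non-unit rules of {H, L, S} → SH | d | dL | dd | de | eL.
L: inherits non-unit rules of {L} → SH | d | eL.

S -> d | SH | dL | dd | eL; H -> d | SH | dL | dd | de | eL; L -> d | SH | eL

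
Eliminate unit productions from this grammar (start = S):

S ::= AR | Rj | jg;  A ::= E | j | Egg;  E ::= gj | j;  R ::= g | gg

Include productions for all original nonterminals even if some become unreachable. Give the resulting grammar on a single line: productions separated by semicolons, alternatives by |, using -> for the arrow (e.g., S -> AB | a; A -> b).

Unit productions: A->E.
Unit pairs (A ⇒* B via units): (A,E).
S: inherits non-unit rules of {S} → AR | Rj | jg.
A: inherits non-unit rules of {A, E} → Egg | gj | j.
E: inherits non-unit rules of {E} → gj | j.
R: inherits non-unit rules of {R} → g | gg.

S -> AR | Rj | jg; A -> j | gj | Egg; E -> j | gj; R -> g | gg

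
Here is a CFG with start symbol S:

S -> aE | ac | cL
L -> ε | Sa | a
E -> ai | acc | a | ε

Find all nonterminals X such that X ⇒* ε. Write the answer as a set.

{E, L}

Directly nullable (have an ε-rule): {E, L}.
Not nullable: S — each has a terminal in every rule's right-hand side or depends on a non-nullable symbol.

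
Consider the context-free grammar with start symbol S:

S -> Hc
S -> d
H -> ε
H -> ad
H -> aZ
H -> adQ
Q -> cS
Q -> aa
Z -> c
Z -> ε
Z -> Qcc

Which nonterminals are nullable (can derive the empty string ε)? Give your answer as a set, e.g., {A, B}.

Directly nullable (have an ε-rule): {H, Z}.
Not nullable: Q, S — each has a terminal in every rule's right-hand side or depends on a non-nullable symbol.

{H, Z}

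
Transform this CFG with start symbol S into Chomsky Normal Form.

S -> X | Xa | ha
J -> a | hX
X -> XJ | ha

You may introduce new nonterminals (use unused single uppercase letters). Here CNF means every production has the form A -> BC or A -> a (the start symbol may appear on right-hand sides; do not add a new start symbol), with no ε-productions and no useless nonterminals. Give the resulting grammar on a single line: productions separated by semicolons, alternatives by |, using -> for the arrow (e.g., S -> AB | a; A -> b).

No ε-productions.
After unit-elimination: S -> XJ | Xa | ha; J -> a | hX; X -> XJ | ha.
TERM: introduce B -> a, A -> h and substitute in every rule of length ≥2.

S -> AB | XB | XJ; A -> h; B -> a; J -> a | AX; X -> AB | XJ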